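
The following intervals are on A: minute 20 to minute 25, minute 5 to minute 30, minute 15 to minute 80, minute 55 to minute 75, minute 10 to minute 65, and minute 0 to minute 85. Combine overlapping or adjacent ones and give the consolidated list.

minute 0 to minute 85

Sort by start: minute 0 to minute 85, minute 5 to minute 30, minute 10 to minute 65, minute 15 to minute 80, minute 20 to minute 25, minute 55 to minute 75.
minute 5 to minute 30 overlaps/touches minute 0 to minute 85 → extend to minute 0 to minute 85.
minute 10 to minute 65 overlaps/touches minute 0 to minute 85 → extend to minute 0 to minute 85.
minute 15 to minute 80 overlaps/touches minute 0 to minute 85 → extend to minute 0 to minute 85.
minute 20 to minute 25 overlaps/touches minute 0 to minute 85 → extend to minute 0 to minute 85.
minute 55 to minute 75 overlaps/touches minute 0 to minute 85 → extend to minute 0 to minute 85.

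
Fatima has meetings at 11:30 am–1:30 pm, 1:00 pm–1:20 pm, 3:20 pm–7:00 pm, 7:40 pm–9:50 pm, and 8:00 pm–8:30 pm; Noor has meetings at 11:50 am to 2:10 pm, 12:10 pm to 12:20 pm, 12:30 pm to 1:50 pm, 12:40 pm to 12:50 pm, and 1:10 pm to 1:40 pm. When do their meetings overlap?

11:50 am–1:30 pm

First set merges to 11:30 am–1:30 pm, 3:20 pm–7:00 pm, 7:40 pm–9:50 pm.
Second set merges to 11:50 am–2:10 pm.
11:30 am–1:30 pm ∩ B → 11:50 am–1:30 pm.
3:20 pm–7:00 pm meets no B interval.
7:40 pm–9:50 pm meets no B interval.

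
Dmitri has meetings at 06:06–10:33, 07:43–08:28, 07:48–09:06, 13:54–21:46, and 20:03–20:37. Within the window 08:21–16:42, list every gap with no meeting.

After merging, the occupied span is 06:06-10:33, 13:54-21:46.
Gaps within 08:21-16:42: 10:33-13:54.

10:33-13:54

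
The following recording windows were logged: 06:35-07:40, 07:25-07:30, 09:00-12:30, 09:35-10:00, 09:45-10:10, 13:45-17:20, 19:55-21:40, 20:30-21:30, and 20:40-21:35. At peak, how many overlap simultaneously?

3

Sweep endpoints in order; track running count of active intervals.
Peak of 3 reached at 09:45.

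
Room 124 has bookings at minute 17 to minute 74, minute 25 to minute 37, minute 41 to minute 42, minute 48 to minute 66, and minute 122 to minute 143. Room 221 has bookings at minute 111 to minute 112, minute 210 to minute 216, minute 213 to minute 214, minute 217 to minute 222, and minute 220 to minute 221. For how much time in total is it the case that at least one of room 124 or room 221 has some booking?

First set merges to minute 17 to minute 74, minute 122 to minute 143.
Second set merges to minute 111 to minute 112, minute 210 to minute 216, minute 217 to minute 222.
A ∪ B = minute 17 to minute 74, minute 111 to minute 112, minute 122 to minute 143, minute 210 to minute 216, minute 217 to minute 222.
Total: 57 minutes + 1 minute + 21 minutes + 6 minutes + 5 minutes = 90 minutes.

90 minutes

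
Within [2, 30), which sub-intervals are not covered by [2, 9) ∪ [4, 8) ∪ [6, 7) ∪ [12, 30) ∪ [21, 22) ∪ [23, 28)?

Covered (merged): [2, 9), [12, 30).
Complement within [2, 30): [9, 12).

[9, 12)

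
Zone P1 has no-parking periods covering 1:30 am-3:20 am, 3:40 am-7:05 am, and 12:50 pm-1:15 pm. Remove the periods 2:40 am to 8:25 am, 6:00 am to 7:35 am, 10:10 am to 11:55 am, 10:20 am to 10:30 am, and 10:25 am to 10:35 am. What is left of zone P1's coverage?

Second set merges to 2:40 am–8:25 am, 10:10 am–11:55 am.
1:30 am–3:20 am minus B → 1:30 am–2:40 am.
3:40 am–7:05 am: fully covered by B → removed.
12:50 pm–1:15 pm: no B overlap → unchanged.

1:30 am–2:40 am, 12:50 pm–1:15 pm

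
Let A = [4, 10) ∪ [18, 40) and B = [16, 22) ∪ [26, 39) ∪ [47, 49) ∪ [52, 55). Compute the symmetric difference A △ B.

[4, 10) ∪ [16, 18) ∪ [22, 26) ∪ [39, 40) ∪ [47, 49) ∪ [52, 55)

Only in the first: [4, 10), [22, 26), [39, 40).
Only in the second: [16, 18), [47, 49), [52, 55).
Together these are the periods covered by exactly one.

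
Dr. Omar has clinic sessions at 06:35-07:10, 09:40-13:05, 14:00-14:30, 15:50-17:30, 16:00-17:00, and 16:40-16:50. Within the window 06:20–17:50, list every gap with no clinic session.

After merging, the occupied span is 06:35–07:10, 09:40–13:05, 14:00–14:30, 15:50–17:30.
Uncovered inside 06:20–17:50: 06:20–06:35, 07:10–09:40, 13:05–14:00, 14:30–15:50, 17:30–17:50.

06:20–06:35, 07:10–09:40, 13:05–14:00, 14:30–15:50, 17:30–17:50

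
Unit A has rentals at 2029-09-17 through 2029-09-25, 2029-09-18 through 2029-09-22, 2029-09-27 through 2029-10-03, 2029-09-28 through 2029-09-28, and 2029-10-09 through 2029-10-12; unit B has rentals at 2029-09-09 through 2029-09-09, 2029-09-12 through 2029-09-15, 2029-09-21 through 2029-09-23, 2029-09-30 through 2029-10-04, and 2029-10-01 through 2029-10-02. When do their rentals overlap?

A, merged: 2029-09-17 through 2029-09-25, 2029-09-27 through 2029-10-03, 2029-10-09 through 2029-10-12.
B, merged: 2029-09-09 through 2029-09-09, 2029-09-12 through 2029-09-15, 2029-09-21 through 2029-09-23, 2029-09-30 through 2029-10-04.
2029-09-17 through 2029-09-25 overlaps B on 2029-09-21 through 2029-09-23.
2029-09-27 through 2029-10-03 overlaps B on 2029-09-30 through 2029-10-03.
2029-10-09 through 2029-10-12 falls entirely outside B.

2029-09-21 through 2029-09-23, 2029-09-30 through 2029-10-03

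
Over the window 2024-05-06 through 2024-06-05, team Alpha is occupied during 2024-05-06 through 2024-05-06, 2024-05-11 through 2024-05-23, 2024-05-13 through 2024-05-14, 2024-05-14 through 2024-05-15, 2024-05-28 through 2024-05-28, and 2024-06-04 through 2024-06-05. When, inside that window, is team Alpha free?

Covered (merged): 2024-05-06 through 2024-05-06, 2024-05-11 through 2024-05-23, 2024-05-28 through 2024-05-28, 2024-06-04 through 2024-06-05.
Uncovered inside 2024-05-06 through 2024-06-05: 2024-05-07 through 2024-05-10, 2024-05-24 through 2024-05-27, 2024-05-29 through 2024-06-03.

2024-05-07 through 2024-05-10, 2024-05-24 through 2024-05-27, 2024-05-29 through 2024-06-03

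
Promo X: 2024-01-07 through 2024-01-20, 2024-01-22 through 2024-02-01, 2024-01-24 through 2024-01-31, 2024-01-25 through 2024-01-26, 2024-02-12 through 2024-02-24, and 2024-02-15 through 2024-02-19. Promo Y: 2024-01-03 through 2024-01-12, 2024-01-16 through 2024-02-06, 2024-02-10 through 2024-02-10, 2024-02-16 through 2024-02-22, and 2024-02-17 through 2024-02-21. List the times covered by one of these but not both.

2024-01-03 through 2024-01-06, 2024-01-13 through 2024-01-15, 2024-01-21 through 2024-01-21, 2024-02-02 through 2024-02-06, 2024-02-10 through 2024-02-10, 2024-02-12 through 2024-02-15, 2024-02-23 through 2024-02-24

First set merges to 2024-01-07 through 2024-01-20, 2024-01-22 through 2024-02-01, 2024-02-12 through 2024-02-24.
Second set merges to 2024-01-03 through 2024-01-12, 2024-01-16 through 2024-02-06, 2024-02-10 through 2024-02-10, 2024-02-16 through 2024-02-22.
A but not B: 2024-01-13 through 2024-01-15, 2024-02-12 through 2024-02-15, 2024-02-23 through 2024-02-24.
B but not A: 2024-01-03 through 2024-01-06, 2024-01-21 through 2024-01-21, 2024-02-02 through 2024-02-06, 2024-02-10 through 2024-02-10.
Combining gives A △ B.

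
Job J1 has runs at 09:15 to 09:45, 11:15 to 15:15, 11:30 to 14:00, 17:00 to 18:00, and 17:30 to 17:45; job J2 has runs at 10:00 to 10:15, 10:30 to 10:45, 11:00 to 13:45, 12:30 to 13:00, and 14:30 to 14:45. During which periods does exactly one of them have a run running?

A, merged: 09:15–09:45, 11:15–15:15, 17:00–18:00.
B, merged: 10:00–10:15, 10:30–10:45, 11:00–13:45, 14:30–14:45.
A \ B = 09:15–09:45, 13:45–14:30, 14:45–15:15, 17:00–18:00.
B \ A = 10:00–10:15, 10:30–10:45, 11:00–11:15.
Union of the two gives the symmetric difference.

09:15–09:45, 10:00–10:15, 10:30–10:45, 11:00–11:15, 13:45–14:30, 14:45–15:15, 17:00–18:00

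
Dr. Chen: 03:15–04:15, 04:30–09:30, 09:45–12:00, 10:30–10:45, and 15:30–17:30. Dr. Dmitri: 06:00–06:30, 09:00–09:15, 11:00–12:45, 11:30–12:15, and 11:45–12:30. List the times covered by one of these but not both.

03:15-04:15, 04:30-06:00, 06:30-09:00, 09:15-09:30, 09:45-11:00, 12:00-12:45, 15:30-17:30

A, merged: 03:15-04:15, 04:30-09:30, 09:45-12:00, 15:30-17:30.
B, merged: 06:00-06:30, 09:00-09:15, 11:00-12:45.
A \ B = 03:15-04:15, 04:30-06:00, 06:30-09:00, 09:15-09:30, 09:45-11:00, 15:30-17:30.
B \ A = 12:00-12:45.
Union of the two gives the symmetric difference.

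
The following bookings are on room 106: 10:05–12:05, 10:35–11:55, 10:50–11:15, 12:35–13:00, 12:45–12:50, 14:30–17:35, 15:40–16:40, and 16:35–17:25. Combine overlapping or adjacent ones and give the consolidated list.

10:05-12:05, 12:35-13:00, 14:30-17:35

10:35-11:55 overlaps/touches 10:05-12:05 → extend to 10:05-12:05.
10:50-11:15 overlaps/touches 10:05-12:05 → extend to 10:05-12:05.
12:35-13:00 is disjoint → start new block.
12:45-12:50 overlaps/touches 12:35-13:00 → extend to 12:35-13:00.
14:30-17:35 is disjoint → start new block.
15:40-16:40 overlaps/touches 14:30-17:35 → extend to 14:30-17:35.
16:35-17:25 overlaps/touches 14:30-17:35 → extend to 14:30-17:35.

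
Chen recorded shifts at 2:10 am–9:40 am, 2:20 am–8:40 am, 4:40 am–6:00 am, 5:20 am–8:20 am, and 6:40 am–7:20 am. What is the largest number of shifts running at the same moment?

Walk the sorted start/end points keeping a running depth.
The depth first hits 4 at 5:20 am.

4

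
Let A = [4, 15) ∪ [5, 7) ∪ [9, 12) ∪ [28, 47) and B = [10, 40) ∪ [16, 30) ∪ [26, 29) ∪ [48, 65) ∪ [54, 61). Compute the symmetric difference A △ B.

Merge the first list: [4, 15), [28, 47).
Merge the second list: [10, 40), [48, 65).
Only in the first: [4, 10), [40, 47).
Only in the second: [15, 28), [48, 65).
Together these are the periods covered by exactly one.

[4, 10) ∪ [15, 28) ∪ [40, 47) ∪ [48, 65)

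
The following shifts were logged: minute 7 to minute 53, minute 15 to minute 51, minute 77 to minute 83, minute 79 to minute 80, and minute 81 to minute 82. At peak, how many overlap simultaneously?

2

At minute 15, 2 of the intervals are simultaneously active.
No point has more.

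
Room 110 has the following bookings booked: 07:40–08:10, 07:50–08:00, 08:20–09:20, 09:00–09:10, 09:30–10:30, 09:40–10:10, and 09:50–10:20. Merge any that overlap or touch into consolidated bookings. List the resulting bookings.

07:40–08:10, 08:20–09:20, 09:30–10:30

07:50–08:00 overlaps/touches 07:40–08:10 → extend to 07:40–08:10.
08:20–09:20 is disjoint → start new block.
09:00–09:10 overlaps/touches 08:20–09:20 → extend to 08:20–09:20.
09:30–10:30 is disjoint → start new block.
09:40–10:10 overlaps/touches 09:30–10:30 → extend to 09:30–10:30.
09:50–10:20 overlaps/touches 09:30–10:30 → extend to 09:30–10:30.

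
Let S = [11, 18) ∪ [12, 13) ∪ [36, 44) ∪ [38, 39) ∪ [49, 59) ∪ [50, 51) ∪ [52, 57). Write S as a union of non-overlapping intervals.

[11, 18) ∪ [36, 44) ∪ [49, 59)

[12, 13) overlaps/touches [11, 18) → extend to [11, 18).
[36, 44) is disjoint → start new block.
[38, 39) overlaps/touches [36, 44) → extend to [36, 44).
[49, 59) is disjoint → start new block.
[50, 51) overlaps/touches [49, 59) → extend to [49, 59).
[52, 57) overlaps/touches [49, 59) → extend to [49, 59).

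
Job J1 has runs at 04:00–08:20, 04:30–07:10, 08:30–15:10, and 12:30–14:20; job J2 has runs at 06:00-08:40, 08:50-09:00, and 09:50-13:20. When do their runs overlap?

06:00–08:20, 08:30–08:40, 08:50–09:00, 09:50–13:20

First set merges to 04:00–08:20, 08:30–15:10.
04:00–08:20 ∩ B → 06:00–08:20.
08:30–15:10 ∩ B → 08:30–08:40, 08:50–09:00, 09:50–13:20.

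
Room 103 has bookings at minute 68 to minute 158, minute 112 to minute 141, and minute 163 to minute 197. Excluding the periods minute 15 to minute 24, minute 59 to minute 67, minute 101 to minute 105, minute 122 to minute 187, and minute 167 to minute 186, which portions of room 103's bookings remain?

First set merges to minute 68 to minute 158, minute 163 to minute 197.
Second set merges to minute 15 to minute 24, minute 59 to minute 67, minute 101 to minute 105, minute 122 to minute 187.
minute 68 to minute 158 with B removed leaves minute 68 to minute 101, minute 105 to minute 122.
minute 163 to minute 197 with B removed leaves minute 187 to minute 197.

minute 68 to minute 101, minute 105 to minute 122, minute 187 to minute 197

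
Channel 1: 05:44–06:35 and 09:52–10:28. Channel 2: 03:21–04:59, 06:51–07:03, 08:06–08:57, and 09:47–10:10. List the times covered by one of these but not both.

03:21–04:59, 05:44–06:35, 06:51–07:03, 08:06–08:57, 09:47–09:52, 10:10–10:28

A but not B: 05:44–06:35, 10:10–10:28.
B but not A: 03:21–04:59, 06:51–07:03, 08:06–08:57, 09:47–09:52.
Combining gives A △ B.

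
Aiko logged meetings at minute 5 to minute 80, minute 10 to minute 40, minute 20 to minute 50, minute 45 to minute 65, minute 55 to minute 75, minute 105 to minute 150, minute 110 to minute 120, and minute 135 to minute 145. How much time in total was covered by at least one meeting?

120 minutes

Merged: minute 5 to minute 80, minute 105 to minute 150.
Lengths: 75 minutes + 45 minutes = 120 minutes.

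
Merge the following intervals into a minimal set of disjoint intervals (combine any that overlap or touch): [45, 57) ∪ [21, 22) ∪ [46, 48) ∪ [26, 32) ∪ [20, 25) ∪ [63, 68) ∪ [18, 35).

[18, 35) ∪ [45, 57) ∪ [63, 68)

Sort by start: [18, 35), [20, 25), [21, 22), [26, 32), [45, 57), [46, 48), [63, 68).
[20, 25) overlaps/touches [18, 35) → extend to [18, 35).
[21, 22) overlaps/touches [18, 35) → extend to [18, 35).
[26, 32) overlaps/touches [18, 35) → extend to [18, 35).
[45, 57) is disjoint → start new block.
[46, 48) overlaps/touches [45, 57) → extend to [45, 57).
[63, 68) is disjoint → start new block.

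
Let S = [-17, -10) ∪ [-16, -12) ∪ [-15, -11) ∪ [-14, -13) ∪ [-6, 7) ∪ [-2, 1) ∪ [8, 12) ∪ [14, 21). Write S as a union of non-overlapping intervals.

[-17, -10) ∪ [-6, 7) ∪ [8, 12) ∪ [14, 21)

[-16, -12) overlaps/touches [-17, -10) → extend to [-17, -10).
[-15, -11) overlaps/touches [-17, -10) → extend to [-17, -10).
[-14, -13) overlaps/touches [-17, -10) → extend to [-17, -10).
[-6, 7) is disjoint → start new block.
[-2, 1) overlaps/touches [-6, 7) → extend to [-6, 7).
[8, 12) is disjoint → start new block.
[14, 21) is disjoint → start new block.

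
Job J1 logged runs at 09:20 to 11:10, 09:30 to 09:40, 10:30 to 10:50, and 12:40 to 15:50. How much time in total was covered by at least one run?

5 h

Merged: 09:20–11:10, 12:40–15:50.
Lengths: 1 h 50 min + 3 h 10 min = 5 h.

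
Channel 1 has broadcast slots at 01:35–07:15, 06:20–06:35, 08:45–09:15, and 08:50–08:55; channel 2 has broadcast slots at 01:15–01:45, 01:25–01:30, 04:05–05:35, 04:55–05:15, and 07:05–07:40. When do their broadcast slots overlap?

01:35-01:45, 04:05-05:35, 07:05-07:15

A, merged: 01:35-07:15, 08:45-09:15.
B, merged: 01:15-01:45, 04:05-05:35, 07:05-07:40.
01:35-07:15 ∩ B → 01:35-01:45, 04:05-05:35, 07:05-07:15.
08:45-09:15 meets no B interval.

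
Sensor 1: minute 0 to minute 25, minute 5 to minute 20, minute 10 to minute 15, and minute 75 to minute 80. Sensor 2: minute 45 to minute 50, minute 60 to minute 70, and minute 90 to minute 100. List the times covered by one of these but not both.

minute 0 to minute 25, minute 45 to minute 50, minute 60 to minute 70, minute 75 to minute 80, minute 90 to minute 100

First set merges to minute 0 to minute 25, minute 75 to minute 80.
Only in the first: minute 0 to minute 25, minute 75 to minute 80.
Only in the second: minute 45 to minute 50, minute 60 to minute 70, minute 90 to minute 100.
Together these are the periods covered by exactly one.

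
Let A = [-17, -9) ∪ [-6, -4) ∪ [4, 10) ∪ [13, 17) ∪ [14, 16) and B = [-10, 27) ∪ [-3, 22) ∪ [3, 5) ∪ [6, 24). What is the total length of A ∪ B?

A, merged: [-17, -9), [-6, -4), [4, 10), [13, 17).
B, merged: [-10, 27).
A ∪ B = [-17, 27).
Total: 44.

44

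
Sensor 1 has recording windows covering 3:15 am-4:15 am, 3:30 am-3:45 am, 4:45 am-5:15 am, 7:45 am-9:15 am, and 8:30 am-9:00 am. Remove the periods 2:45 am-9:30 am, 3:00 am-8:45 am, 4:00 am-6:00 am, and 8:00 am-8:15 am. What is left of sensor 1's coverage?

none

Merge the first list: 3:15 am–4:15 am, 4:45 am–5:15 am, 7:45 am–9:15 am.
Merge the second list: 2:45 am–9:30 am.
3:15 am–4:15 am: entirely removed.
4:45 am–5:15 am: entirely removed.
7:45 am–9:15 am: entirely removed.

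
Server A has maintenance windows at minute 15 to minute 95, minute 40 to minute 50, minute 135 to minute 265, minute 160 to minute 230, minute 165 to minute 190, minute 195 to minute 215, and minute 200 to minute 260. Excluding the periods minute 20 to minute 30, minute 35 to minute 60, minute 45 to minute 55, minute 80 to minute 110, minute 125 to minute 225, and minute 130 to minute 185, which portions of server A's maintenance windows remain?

minute 15 to minute 20, minute 30 to minute 35, minute 60 to minute 80, minute 225 to minute 265

A, merged: minute 15 to minute 95, minute 135 to minute 265.
B, merged: minute 20 to minute 30, minute 35 to minute 60, minute 80 to minute 110, minute 125 to minute 225.
minute 15 to minute 95 \ B = minute 15 to minute 20, minute 30 to minute 35, minute 60 to minute 80.
minute 135 to minute 265 \ B = minute 225 to minute 265.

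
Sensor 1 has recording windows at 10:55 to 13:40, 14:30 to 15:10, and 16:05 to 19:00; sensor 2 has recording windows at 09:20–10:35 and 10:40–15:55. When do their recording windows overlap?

10:55–13:40 meets the second set on 10:55–13:40.
14:30–15:10 meets the second set on 14:30–15:10.
16:05–19:00: no overlap with the second set.

10:55–13:40, 14:30–15:10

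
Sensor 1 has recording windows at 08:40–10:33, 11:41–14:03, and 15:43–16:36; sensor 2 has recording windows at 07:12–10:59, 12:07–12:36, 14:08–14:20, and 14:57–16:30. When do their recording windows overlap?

08:40–10:33, 12:07–12:36, 15:43–16:30

08:40–10:33 ∩ B → 08:40–10:33.
11:41–14:03 ∩ B → 12:07–12:36.
15:43–16:36 ∩ B → 15:43–16:30.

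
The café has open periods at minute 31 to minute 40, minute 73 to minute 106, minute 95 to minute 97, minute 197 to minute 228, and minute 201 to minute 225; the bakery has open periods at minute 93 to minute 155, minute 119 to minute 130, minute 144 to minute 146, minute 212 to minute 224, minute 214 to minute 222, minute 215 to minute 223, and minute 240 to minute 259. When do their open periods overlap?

First set merges to minute 31 to minute 40, minute 73 to minute 106, minute 197 to minute 228.
Second set merges to minute 93 to minute 155, minute 212 to minute 224, minute 240 to minute 259.
minute 31 to minute 40 falls entirely outside B.
minute 73 to minute 106 overlaps B on minute 93 to minute 106.
minute 197 to minute 228 overlaps B on minute 212 to minute 224.

minute 93 to minute 106, minute 212 to minute 224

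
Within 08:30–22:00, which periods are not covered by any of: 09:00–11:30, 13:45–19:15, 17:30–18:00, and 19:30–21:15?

08:30–09:00, 11:30–13:45, 19:15–19:30, 21:15–22:00

The merged coverage is 09:00–11:30, 13:45–19:15, 19:30–21:15.
Complement within 08:30–22:00: 08:30–09:00, 11:30–13:45, 19:15–19:30, 21:15–22:00.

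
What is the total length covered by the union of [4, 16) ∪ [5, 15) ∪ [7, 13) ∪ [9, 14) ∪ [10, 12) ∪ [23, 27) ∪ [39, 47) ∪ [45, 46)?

Merged: [4, 16), [23, 27), [39, 47).
Lengths: 12 + 4 + 8 = 24.

24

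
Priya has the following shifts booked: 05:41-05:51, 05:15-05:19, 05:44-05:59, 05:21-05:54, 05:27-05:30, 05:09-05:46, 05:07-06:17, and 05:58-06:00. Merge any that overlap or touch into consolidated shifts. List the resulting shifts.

05:07–06:17

Sort by start: 05:07–06:17, 05:09–05:46, 05:15–05:19, 05:21–05:54, 05:27–05:30, 05:41–05:51, 05:44–05:59, 05:58–06:00.
05:09–05:46 overlaps/touches 05:07–06:17 → extend to 05:07–06:17.
05:15–05:19 overlaps/touches 05:07–06:17 → extend to 05:07–06:17.
05:21–05:54 overlaps/touches 05:07–06:17 → extend to 05:07–06:17.
05:27–05:30 overlaps/touches 05:07–06:17 → extend to 05:07–06:17.
05:41–05:51 overlaps/touches 05:07–06:17 → extend to 05:07–06:17.
05:44–05:59 overlaps/touches 05:07–06:17 → extend to 05:07–06:17.
05:58–06:00 overlaps/touches 05:07–06:17 → extend to 05:07–06:17.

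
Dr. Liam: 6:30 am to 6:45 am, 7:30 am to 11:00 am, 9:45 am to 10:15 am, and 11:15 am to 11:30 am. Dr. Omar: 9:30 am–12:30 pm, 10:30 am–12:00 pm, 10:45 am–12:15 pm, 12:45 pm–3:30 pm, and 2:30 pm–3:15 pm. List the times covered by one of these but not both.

A, merged: 6:30 am–6:45 am, 7:30 am–11:00 am, 11:15 am–11:30 am.
B, merged: 9:30 am–12:30 pm, 12:45 pm–3:30 pm.
A \ B = 6:30 am–6:45 am, 7:30 am–9:30 am.
B \ A = 11:00 am–11:15 am, 11:30 am–12:30 pm, 12:45 pm–3:30 pm.
Union of the two gives the symmetric difference.

6:30 am–6:45 am, 7:30 am–9:30 am, 11:00 am–11:15 am, 11:30 am–12:30 pm, 12:45 pm–3:30 pm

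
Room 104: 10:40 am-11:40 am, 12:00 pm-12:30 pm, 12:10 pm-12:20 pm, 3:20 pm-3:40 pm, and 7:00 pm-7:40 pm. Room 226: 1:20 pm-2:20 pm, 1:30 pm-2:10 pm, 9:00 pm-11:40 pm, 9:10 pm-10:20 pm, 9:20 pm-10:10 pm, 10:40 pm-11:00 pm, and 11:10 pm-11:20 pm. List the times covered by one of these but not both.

Merge the first list: 10:40 am-11:40 am, 12:00 pm-12:30 pm, 3:20 pm-3:40 pm, 7:00 pm-7:40 pm.
Merge the second list: 1:20 pm-2:20 pm, 9:00 pm-11:40 pm.
Only in the first: 10:40 am-11:40 am, 12:00 pm-12:30 pm, 3:20 pm-3:40 pm, 7:00 pm-7:40 pm.
Only in the second: 1:20 pm-2:20 pm, 9:00 pm-11:40 pm.
Together these are the periods covered by exactly one.

10:40 am-11:40 am, 12:00 pm-12:30 pm, 1:20 pm-2:20 pm, 3:20 pm-3:40 pm, 7:00 pm-7:40 pm, 9:00 pm-11:40 pm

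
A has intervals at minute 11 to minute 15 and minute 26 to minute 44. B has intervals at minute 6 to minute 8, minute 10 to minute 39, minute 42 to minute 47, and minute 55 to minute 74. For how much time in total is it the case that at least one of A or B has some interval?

A ∪ B = minute 6 to minute 8, minute 10 to minute 47, minute 55 to minute 74.
Total: 2 minutes + 37 minutes + 19 minutes = 58 minutes.

58 minutes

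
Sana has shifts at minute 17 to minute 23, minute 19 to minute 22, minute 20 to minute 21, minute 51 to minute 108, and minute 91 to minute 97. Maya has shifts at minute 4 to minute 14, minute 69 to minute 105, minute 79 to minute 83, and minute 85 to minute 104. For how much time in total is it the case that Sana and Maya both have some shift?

36 minutes

First set merges to minute 17 to minute 23, minute 51 to minute 108.
Second set merges to minute 4 to minute 14, minute 69 to minute 105.
A ∩ B = minute 69 to minute 105.
Total: 36 minutes.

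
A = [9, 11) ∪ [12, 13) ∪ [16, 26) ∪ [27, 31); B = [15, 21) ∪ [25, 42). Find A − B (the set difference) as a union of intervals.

[9, 11): no B overlap → unchanged.
[12, 13): no B overlap → unchanged.
[16, 26) minus B → [21, 25).
[27, 31): fully covered by B → removed.

[9, 11) ∪ [12, 13) ∪ [21, 25)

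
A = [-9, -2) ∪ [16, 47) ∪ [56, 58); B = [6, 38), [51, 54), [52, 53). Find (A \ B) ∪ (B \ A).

[-9, -2) ∪ [6, 16) ∪ [38, 47) ∪ [51, 54) ∪ [56, 58)

Second set merges to [6, 38), [51, 54).
A but not B: [-9, -2), [38, 47), [56, 58).
B but not A: [6, 16), [51, 54).
Combining gives A △ B.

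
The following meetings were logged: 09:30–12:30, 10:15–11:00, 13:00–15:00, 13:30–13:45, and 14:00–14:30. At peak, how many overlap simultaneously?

At 10:15, 2 of the intervals are simultaneously active.
No point has more.

2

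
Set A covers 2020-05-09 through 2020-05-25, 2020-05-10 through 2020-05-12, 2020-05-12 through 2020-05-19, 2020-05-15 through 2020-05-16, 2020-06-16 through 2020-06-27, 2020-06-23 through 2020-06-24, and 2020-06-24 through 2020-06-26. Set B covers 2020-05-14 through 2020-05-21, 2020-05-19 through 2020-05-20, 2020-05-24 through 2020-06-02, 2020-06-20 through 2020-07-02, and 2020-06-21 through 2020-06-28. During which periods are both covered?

First set merges to 2020-05-09 through 2020-05-25, 2020-06-16 through 2020-06-27.
Second set merges to 2020-05-14 through 2020-05-21, 2020-05-24 through 2020-06-02, 2020-06-20 through 2020-07-02.
2020-05-09 through 2020-05-25 meets the second set on 2020-05-14 through 2020-05-21, 2020-05-24 through 2020-05-25.
2020-06-16 through 2020-06-27 meets the second set on 2020-06-20 through 2020-06-27.

2020-05-14 through 2020-05-21, 2020-05-24 through 2020-05-25, 2020-06-20 through 2020-06-27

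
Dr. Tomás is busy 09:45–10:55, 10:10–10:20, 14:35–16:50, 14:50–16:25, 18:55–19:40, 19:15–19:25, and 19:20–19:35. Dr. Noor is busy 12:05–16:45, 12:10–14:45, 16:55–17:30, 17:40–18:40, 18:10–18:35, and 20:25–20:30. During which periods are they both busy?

14:35–16:45

Merge the first list: 09:45–10:55, 14:35–16:50, 18:55–19:40.
Merge the second list: 12:05–16:45, 16:55–17:30, 17:40–18:40, 20:25–20:30.
09:45–10:55 falls entirely outside B.
14:35–16:50 overlaps B on 14:35–16:45.
18:55–19:40 falls entirely outside B.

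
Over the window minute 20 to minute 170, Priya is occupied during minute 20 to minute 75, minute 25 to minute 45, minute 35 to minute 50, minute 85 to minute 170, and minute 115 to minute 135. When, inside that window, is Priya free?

The merged coverage is minute 20 to minute 75, minute 85 to minute 170.
Uncovered inside minute 20 to minute 170: minute 75 to minute 85.

minute 75 to minute 85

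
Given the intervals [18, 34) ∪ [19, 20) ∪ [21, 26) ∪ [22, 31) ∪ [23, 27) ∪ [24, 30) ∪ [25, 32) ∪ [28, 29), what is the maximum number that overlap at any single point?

6

Walk the sorted start/end points keeping a running depth.
The depth first hits 6 at 25.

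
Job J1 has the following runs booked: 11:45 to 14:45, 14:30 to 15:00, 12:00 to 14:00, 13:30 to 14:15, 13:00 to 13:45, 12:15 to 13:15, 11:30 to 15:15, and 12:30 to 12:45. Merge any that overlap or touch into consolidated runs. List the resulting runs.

11:30-15:15

Sort by start: 11:30-15:15, 11:45-14:45, 12:00-14:00, 12:15-13:15, 12:30-12:45, 13:00-13:45, 13:30-14:15, 14:30-15:00.
11:45-14:45 overlaps/touches 11:30-15:15 → extend to 11:30-15:15.
12:00-14:00 overlaps/touches 11:30-15:15 → extend to 11:30-15:15.
12:15-13:15 overlaps/touches 11:30-15:15 → extend to 11:30-15:15.
12:30-12:45 overlaps/touches 11:30-15:15 → extend to 11:30-15:15.
13:00-13:45 overlaps/touches 11:30-15:15 → extend to 11:30-15:15.
13:30-14:15 overlaps/touches 11:30-15:15 → extend to 11:30-15:15.
14:30-15:00 overlaps/touches 11:30-15:15 → extend to 11:30-15:15.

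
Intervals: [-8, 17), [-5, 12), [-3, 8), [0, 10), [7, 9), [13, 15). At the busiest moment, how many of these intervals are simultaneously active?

5

Sweep endpoints in order; track running count of active intervals.
Peak of 5 reached at 7.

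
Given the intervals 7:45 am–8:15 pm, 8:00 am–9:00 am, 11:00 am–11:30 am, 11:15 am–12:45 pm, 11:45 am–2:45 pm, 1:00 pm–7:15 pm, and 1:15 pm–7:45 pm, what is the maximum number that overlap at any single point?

Walk the sorted start/end points keeping a running depth.
The depth first hits 4 at 1:15 pm.

4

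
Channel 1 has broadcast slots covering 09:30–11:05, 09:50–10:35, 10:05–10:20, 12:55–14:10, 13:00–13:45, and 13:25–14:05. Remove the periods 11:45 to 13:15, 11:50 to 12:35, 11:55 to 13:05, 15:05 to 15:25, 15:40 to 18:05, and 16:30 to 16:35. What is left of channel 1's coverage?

09:30–11:05, 13:15–14:10

A, merged: 09:30–11:05, 12:55–14:10.
B, merged: 11:45–13:15, 15:05–15:25, 15:40–18:05.
09:30–11:05 is untouched.
12:55–14:10 with B removed leaves 13:15–14:10.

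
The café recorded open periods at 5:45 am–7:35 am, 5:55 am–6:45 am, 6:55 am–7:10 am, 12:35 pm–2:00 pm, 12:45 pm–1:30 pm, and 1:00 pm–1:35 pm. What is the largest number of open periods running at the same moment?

Sweep endpoints in order; track running count of active intervals.
Peak of 3 reached at 1:00 pm.

3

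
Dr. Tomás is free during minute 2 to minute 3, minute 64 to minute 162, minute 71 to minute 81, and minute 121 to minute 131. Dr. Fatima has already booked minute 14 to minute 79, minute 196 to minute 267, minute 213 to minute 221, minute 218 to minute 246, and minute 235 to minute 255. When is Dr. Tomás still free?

Merge the first list: minute 2 to minute 3, minute 64 to minute 162.
Merge the second list: minute 14 to minute 79, minute 196 to minute 267.
minute 2 to minute 3: nothing removed.
minute 64 to minute 162 \ B = minute 79 to minute 162.

minute 2 to minute 3, minute 79 to minute 162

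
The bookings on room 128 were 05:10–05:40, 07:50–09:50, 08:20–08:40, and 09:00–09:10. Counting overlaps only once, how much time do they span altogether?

2 h 30 min

Merged: 05:10–05:40, 07:50–09:50.
Lengths: 30 min + 2 h = 2 h 30 min.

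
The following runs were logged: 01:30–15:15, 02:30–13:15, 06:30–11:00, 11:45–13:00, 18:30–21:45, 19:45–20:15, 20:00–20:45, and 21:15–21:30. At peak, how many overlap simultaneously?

Sweep endpoints in order; track running count of active intervals.
Peak of 3 reached at 06:30.

3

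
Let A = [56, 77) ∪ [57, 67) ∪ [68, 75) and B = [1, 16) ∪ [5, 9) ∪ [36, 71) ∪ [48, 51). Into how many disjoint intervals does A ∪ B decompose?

2

First set merges to [56, 77).
Second set merges to [1, 16), [36, 71).
A ∪ B = [1, 16), [36, 77).
That is 2 disjoint pieces.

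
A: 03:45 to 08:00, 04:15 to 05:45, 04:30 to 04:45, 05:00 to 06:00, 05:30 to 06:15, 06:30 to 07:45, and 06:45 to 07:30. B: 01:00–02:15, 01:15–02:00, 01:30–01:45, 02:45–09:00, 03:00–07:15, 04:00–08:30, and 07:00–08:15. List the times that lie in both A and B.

First set merges to 03:45-08:00.
Second set merges to 01:00-02:15, 02:45-09:00.
03:45-08:00 overlaps B on 03:45-08:00.

03:45-08:00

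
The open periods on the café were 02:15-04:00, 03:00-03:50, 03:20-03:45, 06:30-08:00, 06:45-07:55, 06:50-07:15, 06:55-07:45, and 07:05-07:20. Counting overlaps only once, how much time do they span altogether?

3 h 15 min

Merged: 02:15-04:00, 06:30-08:00.
Lengths: 1 h 45 min + 1 h 30 min = 3 h 15 min.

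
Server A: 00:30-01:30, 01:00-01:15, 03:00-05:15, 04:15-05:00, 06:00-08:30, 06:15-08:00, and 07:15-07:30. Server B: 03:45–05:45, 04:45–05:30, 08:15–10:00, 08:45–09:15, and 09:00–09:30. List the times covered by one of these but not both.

First set merges to 00:30-01:30, 03:00-05:15, 06:00-08:30.
Second set merges to 03:45-05:45, 08:15-10:00.
Only in the first: 00:30-01:30, 03:00-03:45, 06:00-08:15.
Only in the second: 05:15-05:45, 08:30-10:00.
Together these are the periods covered by exactly one.

00:30-01:30, 03:00-03:45, 05:15-05:45, 06:00-08:15, 08:30-10:00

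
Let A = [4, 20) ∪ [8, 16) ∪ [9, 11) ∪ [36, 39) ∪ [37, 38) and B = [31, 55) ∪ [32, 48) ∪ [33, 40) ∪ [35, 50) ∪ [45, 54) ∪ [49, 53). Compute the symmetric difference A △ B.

[4, 20) ∪ [31, 36) ∪ [39, 55)

Merge the first list: [4, 20), [36, 39).
Merge the second list: [31, 55).
A but not B: [4, 20).
B but not A: [31, 36), [39, 55).
Combining gives A △ B.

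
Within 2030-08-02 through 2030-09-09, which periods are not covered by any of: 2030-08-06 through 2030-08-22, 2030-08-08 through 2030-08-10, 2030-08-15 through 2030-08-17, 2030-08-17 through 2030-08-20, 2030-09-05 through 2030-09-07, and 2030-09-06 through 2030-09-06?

2030-08-02 through 2030-08-05, 2030-08-23 through 2030-09-04, 2030-09-08 through 2030-09-09

Covered (merged): 2030-08-06 through 2030-08-22, 2030-09-05 through 2030-09-07.
Complement within 2030-08-02 through 2030-09-09: 2030-08-02 through 2030-08-05, 2030-08-23 through 2030-09-04, 2030-09-08 through 2030-09-09.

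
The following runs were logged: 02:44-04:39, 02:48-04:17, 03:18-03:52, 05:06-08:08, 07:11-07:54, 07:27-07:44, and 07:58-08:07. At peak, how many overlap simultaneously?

Sweep endpoints in order; track running count of active intervals.
Peak of 3 reached at 03:18.

3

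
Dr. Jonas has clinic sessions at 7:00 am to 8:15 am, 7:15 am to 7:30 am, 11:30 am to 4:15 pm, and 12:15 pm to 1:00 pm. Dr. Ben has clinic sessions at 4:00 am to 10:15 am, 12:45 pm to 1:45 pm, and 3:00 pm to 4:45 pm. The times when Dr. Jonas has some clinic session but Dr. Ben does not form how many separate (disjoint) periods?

2

Merge the first list: 7:00 am-8:15 am, 11:30 am-4:15 pm.
A \ B = 11:30 am-12:45 pm, 1:45 pm-3:00 pm.
That is 2 disjoint pieces.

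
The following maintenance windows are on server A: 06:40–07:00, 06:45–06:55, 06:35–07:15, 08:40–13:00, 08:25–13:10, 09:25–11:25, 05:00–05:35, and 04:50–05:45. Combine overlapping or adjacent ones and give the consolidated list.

04:50-05:45, 06:35-07:15, 08:25-13:10

Sort by start: 04:50-05:45, 05:00-05:35, 06:35-07:15, 06:40-07:00, 06:45-06:55, 08:25-13:10, 08:40-13:00, 09:25-11:25.
05:00-05:35 overlaps/touches 04:50-05:45 → extend to 04:50-05:45.
06:35-07:15 is disjoint → start new block.
06:40-07:00 overlaps/touches 06:35-07:15 → extend to 06:35-07:15.
06:45-06:55 overlaps/touches 06:35-07:15 → extend to 06:35-07:15.
08:25-13:10 is disjoint → start new block.
08:40-13:00 overlaps/touches 08:25-13:10 → extend to 08:25-13:10.
09:25-11:25 overlaps/touches 08:25-13:10 → extend to 08:25-13:10.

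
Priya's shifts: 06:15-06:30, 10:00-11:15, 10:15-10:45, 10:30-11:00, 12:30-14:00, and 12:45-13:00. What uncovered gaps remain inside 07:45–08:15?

07:45-08:15

The merged coverage is 06:15-06:30, 10:00-11:15, 12:30-14:00.
Gaps within 07:45-08:15: 07:45-08:15.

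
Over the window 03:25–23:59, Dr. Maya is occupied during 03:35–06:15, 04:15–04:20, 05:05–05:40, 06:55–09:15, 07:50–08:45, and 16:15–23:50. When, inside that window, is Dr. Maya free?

03:25–03:35, 06:15–06:55, 09:15–16:15, 23:50–23:59

After merging, the occupied span is 03:35–06:15, 06:55–09:15, 16:15–23:50.
Complement within 03:25–23:59: 03:25–03:35, 06:15–06:55, 09:15–16:15, 23:50–23:59.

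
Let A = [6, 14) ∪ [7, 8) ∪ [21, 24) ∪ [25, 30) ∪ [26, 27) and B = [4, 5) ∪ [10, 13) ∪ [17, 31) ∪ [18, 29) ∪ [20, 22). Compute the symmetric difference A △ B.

[4, 5) ∪ [6, 10) ∪ [13, 14) ∪ [17, 21) ∪ [24, 25) ∪ [30, 31)

A, merged: [6, 14), [21, 24), [25, 30).
B, merged: [4, 5), [10, 13), [17, 31).
Only in the first: [6, 10), [13, 14).
Only in the second: [4, 5), [17, 21), [24, 25), [30, 31).
Together these are the periods covered by exactly one.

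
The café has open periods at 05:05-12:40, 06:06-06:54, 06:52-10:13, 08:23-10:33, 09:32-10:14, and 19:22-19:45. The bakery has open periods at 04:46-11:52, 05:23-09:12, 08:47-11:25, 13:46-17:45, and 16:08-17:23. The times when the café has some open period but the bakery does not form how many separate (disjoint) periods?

A, merged: 05:05–12:40, 19:22–19:45.
B, merged: 04:46–11:52, 13:46–17:45.
A \ B = 11:52–12:40, 19:22–19:45.
That is 2 disjoint pieces.

2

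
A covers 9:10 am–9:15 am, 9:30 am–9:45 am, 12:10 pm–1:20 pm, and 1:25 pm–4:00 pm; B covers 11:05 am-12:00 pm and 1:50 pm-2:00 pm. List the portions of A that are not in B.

9:10 am–9:15 am, 9:30 am–9:45 am, 12:10 pm–1:20 pm, 1:25 pm–1:50 pm, 2:00 pm–4:00 pm

9:10 am–9:15 am: nothing removed.
9:30 am–9:45 am: nothing removed.
12:10 pm–1:20 pm: nothing removed.
1:25 pm–4:00 pm \ B = 1:25 pm–1:50 pm, 2:00 pm–4:00 pm.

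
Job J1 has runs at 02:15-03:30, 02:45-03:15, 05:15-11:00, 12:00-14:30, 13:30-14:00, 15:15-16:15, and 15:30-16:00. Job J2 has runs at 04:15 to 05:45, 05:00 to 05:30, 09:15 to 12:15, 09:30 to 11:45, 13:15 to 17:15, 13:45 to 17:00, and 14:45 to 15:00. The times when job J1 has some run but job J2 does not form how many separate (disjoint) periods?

3

A, merged: 02:15–03:30, 05:15–11:00, 12:00–14:30, 15:15–16:15.
B, merged: 04:15–05:45, 09:15–12:15, 13:15–17:15.
A \ B = 02:15–03:30, 05:45–09:15, 12:15–13:15.
That is 3 disjoint pieces.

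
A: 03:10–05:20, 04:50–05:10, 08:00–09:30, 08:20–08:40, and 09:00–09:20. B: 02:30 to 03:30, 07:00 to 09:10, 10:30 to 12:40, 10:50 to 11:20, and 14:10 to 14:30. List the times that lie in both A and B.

03:10-03:30, 08:00-09:10

First set merges to 03:10-05:20, 08:00-09:30.
Second set merges to 02:30-03:30, 07:00-09:10, 10:30-12:40, 14:10-14:30.
03:10-05:20 ∩ B → 03:10-03:30.
08:00-09:30 ∩ B → 08:00-09:10.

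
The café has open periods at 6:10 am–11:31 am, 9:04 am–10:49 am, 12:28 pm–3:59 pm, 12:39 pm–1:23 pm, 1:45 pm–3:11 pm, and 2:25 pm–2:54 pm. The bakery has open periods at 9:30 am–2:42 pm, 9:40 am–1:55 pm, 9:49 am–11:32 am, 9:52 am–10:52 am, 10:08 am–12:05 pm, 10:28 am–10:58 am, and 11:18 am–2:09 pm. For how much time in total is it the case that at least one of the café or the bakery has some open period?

9 h 49 min

First set merges to 6:10 am-11:31 am, 12:28 pm-3:59 pm.
Second set merges to 9:30 am-2:42 pm.
A ∪ B = 6:10 am-3:59 pm.
Total: 9 h 49 min.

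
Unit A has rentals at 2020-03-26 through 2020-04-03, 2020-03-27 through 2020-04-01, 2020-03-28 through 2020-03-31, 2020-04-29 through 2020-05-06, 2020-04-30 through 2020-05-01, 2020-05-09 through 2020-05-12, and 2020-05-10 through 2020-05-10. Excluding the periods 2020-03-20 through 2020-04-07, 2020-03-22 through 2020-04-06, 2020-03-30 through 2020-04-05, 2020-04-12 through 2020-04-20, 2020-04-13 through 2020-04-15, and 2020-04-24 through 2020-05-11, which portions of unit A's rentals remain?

2020-05-12 through 2020-05-12

Merge the first list: 2020-03-26 through 2020-04-03, 2020-04-29 through 2020-05-06, 2020-05-09 through 2020-05-12.
Merge the second list: 2020-03-20 through 2020-04-07, 2020-04-12 through 2020-04-20, 2020-04-24 through 2020-05-11.
2020-03-26 through 2020-04-03 lies entirely inside B → drops out.
2020-04-29 through 2020-05-06 lies entirely inside B → drops out.
2020-05-09 through 2020-05-12 with B removed leaves 2020-05-12 through 2020-05-12.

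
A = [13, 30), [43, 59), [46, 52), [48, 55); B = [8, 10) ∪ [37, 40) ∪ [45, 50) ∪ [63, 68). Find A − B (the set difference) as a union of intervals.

[13, 30) ∪ [43, 45) ∪ [50, 59)

Merge the first list: [13, 30), [43, 59).
[13, 30) is untouched.
[43, 59) with B removed leaves [43, 45), [50, 59).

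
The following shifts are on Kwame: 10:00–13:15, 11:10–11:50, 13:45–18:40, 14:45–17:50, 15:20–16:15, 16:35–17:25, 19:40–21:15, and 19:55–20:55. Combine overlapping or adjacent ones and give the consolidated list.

10:00-13:15, 13:45-18:40, 19:40-21:15

11:10-11:50 overlaps/touches 10:00-13:15 → extend to 10:00-13:15.
13:45-18:40 is disjoint → start new block.
14:45-17:50 overlaps/touches 13:45-18:40 → extend to 13:45-18:40.
15:20-16:15 overlaps/touches 13:45-18:40 → extend to 13:45-18:40.
16:35-17:25 overlaps/touches 13:45-18:40 → extend to 13:45-18:40.
19:40-21:15 is disjoint → start new block.
19:55-20:55 overlaps/touches 19:40-21:15 → extend to 19:40-21:15.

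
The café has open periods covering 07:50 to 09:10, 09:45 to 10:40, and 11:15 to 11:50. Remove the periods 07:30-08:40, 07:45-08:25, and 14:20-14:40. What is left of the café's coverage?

08:40-09:10, 09:45-10:40, 11:15-11:50

Merge the second list: 07:30-08:40, 14:20-14:40.
07:50-09:10 with B removed leaves 08:40-09:10.
09:45-10:40 is untouched.
11:15-11:50 is untouched.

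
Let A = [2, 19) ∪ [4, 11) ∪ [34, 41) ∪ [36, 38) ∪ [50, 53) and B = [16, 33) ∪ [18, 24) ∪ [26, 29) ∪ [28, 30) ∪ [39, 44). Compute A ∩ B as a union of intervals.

Merge the first list: [2, 19), [34, 41), [50, 53).
Merge the second list: [16, 33), [39, 44).
[2, 19) overlaps B on [16, 19).
[34, 41) overlaps B on [39, 41).
[50, 53) falls entirely outside B.

[16, 19) ∪ [39, 41)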